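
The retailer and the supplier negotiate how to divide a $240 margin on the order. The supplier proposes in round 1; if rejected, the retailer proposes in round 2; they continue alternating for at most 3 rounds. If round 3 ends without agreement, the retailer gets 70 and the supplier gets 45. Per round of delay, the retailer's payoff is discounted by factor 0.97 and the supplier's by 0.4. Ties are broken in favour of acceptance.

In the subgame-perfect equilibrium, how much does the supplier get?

By backward induction:
Round 3 (the supplier proposes): the retailer gets 70 if talks fail, so the supplier offers 70 and keeps 170.
Round 2 (the retailer proposes): the supplier can get 170 next round, worth 0.4 × 170 = 68 now. The retailer offers 68 and keeps 240 − 68 = 172.
Round 1 (the supplier proposes): the retailer can get 172 next round, worth 0.97 × 172 = 166.84 now. The supplier offers 166.84 and keeps 240 − 166.84 = 73.16.

73.16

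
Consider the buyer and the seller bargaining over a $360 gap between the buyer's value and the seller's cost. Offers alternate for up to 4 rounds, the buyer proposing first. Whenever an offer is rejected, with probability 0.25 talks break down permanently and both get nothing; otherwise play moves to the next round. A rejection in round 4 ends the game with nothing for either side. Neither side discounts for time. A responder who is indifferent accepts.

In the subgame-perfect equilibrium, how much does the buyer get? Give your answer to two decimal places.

Round 4 (the seller proposes): rejection yields 0 for the buyer; the seller offers 0 and keeps 360.
Round 3 (the buyer proposes): rejecting gives the seller an expected 0.75 × 360 = 270; the buyer offers that and keeps 90.
Round 2 (the seller proposes): rejecting gives the buyer an expected 0.75 × 90 = 67.5; the seller offers that and keeps 292.5.
Round 1 (the buyer proposes): rejecting gives the seller an expected 0.75 × 292.5 = 219.375, so the buyer offers 219.375, keeping 140.625.

140.63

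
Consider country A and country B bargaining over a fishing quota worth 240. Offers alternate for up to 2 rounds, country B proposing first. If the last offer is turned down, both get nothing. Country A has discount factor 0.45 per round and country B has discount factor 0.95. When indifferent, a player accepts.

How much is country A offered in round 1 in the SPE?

By backward induction:
Round 2 (country A proposes): rejection yields 0 for country B; country A offers 0 and keeps 240.
Round 1 (country B proposes): country A can get 240 next round, worth 0.45 × 240 = 108 now; country B offers that and keeps 132.

108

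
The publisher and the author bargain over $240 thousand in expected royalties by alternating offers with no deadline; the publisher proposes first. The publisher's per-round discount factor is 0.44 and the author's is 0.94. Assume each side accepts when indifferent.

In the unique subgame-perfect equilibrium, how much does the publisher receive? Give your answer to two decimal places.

24.56

Let x be the publisher's share when the publisher proposes and y be the author's share when the author proposes.
The author accepts iff offered ≥ 0.94·y, so x = 240 − 0.94y. Symmetrically y = 240 − 0.44x.
Substituting: x = 240 − 0.94(240 − 0.44x), giving x(1 − 0.44·0.94) = 240(1 − 0.94).
So x = 240 × 0.06 / 0.5864 ≈ 24.5566, and the author receives 240 − x ≈ 215.4434.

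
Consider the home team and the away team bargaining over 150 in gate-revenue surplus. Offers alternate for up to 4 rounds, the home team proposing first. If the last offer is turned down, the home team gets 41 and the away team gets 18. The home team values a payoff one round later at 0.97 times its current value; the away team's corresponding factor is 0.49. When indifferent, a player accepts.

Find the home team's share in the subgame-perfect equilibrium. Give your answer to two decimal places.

122.41

Round 4 (the away team proposes): the home team gets 41 if talks fail, so the away team offers 41 and keeps 109.
Round 3 (the home team proposes): the away team can get 109 next round, worth 0.49 × 109 = 53.41 now; the home team offers that and keeps 96.59.
Round 2 (the away team proposes): the home team can get 96.59 next round, worth 0.97 × 96.59 = 93.6923 now. The away team offers 93.6923 and keeps 150 − 93.6923 = 56.3077.
Round 1 (the home team proposes): the away team can get 56.3077 next round, worth 0.49 × 56.3077 = 27.590773 now. The home team offers 27.590773 and keeps 150 − 27.590773 = 122.409227.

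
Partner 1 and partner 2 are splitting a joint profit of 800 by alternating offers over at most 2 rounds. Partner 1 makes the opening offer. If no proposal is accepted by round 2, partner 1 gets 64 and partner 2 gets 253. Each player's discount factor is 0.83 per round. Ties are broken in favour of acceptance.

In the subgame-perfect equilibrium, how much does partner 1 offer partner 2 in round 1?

Round 2 (partner 2 proposes): partner 1 gets 64 if talks fail, so partner 2 offers 64 and keeps 736.
Round 1 (partner 1 proposes): partner 2 can get 736 next round, worth 0.83 × 736 = 610.88 now. Partner 1 offers 610.88 and keeps 800 − 610.88 = 189.12.

610.88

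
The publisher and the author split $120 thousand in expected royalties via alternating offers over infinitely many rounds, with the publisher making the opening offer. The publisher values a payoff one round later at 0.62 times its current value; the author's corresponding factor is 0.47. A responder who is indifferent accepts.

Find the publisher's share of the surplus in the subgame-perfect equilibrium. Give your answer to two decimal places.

In a stationary SPE each proposer offers the other exactly their discounted continuation value.
If the publisher keeps x when proposing and the author keeps y when proposing, then x = 120 − 0.47y and y = 120 − 0.62x.
Solving: x = 120(1 − 0.47) / (1 − 0.62·0.47) = 63.6 / 0.7086 ≈ 89.7544.
The author gets 120 − 89.7544 ≈ 30.2456.

89.75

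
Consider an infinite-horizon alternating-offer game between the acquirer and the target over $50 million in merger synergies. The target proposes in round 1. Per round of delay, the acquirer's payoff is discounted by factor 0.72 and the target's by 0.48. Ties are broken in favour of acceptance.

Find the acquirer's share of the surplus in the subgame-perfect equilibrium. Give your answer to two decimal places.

28.61

In a stationary SPE each proposer offers the other exactly their discounted continuation value.
If the target keeps x when proposing and the acquirer keeps y when proposing, then x = 50 − 0.72y and y = 50 − 0.48x.
Solving: x = 50(1 − 0.72) / (1 − 0.48·0.72) = 14 / 0.6544 ≈ 21.3936.
The acquirer gets 50 − 21.3936 ≈ 28.6064.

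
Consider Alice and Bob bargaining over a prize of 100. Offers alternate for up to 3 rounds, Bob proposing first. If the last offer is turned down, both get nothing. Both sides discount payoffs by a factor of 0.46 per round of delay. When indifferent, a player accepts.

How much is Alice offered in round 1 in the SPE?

24.84

Solve by backward induction from round 3.
Round 3 (Bob proposes): Alice will accept anything ≥ 0, so Bob offers 0 and keeps 100.
Round 2 (Alice proposes): Bob can get 100 next round, worth 0.46 × 100 = 46 now; Alice offers that and keeps 54.
Round 1 (Bob proposes): Alice can get 54 next round, worth 0.46 × 54 = 24.84 now; Bob offers that and keeps 75.16.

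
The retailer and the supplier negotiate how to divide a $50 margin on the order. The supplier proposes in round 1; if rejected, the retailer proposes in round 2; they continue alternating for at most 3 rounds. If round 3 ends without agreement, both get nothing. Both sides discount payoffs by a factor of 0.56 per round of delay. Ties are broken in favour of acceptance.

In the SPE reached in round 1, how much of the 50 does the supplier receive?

37.68

Round 3 (the supplier proposes): rejection yields 0 for the retailer; the supplier offers 0 and keeps 50.
Round 2 (the retailer proposes): the supplier can get 50 next round, worth 0.56 × 50 = 28 now. The retailer offers 28 and keeps 50 − 28 = 22.
Round 1 (the supplier proposes): the retailer can get 22 next round, worth 0.56 × 22 = 12.32 now; the supplier offers that and keeps 37.68.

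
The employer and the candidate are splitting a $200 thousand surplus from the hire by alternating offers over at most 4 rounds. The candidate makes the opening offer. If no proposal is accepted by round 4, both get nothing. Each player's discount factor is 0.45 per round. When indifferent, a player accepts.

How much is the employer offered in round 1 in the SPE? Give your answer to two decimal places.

67.73

Solve by backward induction from round 4.
Round 4 (the employer proposes): rejection yields 0 for the candidate; the employer offers 0 and keeps 200.
Round 3 (the candidate proposes): the employer can get 200 next round, worth 0.45 × 200 = 90 now. The candidate offers 90 and keeps 200 − 90 = 110.
Round 2 (the employer proposes): the candidate can get 110 next round, worth 0.45 × 110 = 49.5 now; the employer offers that and keeps 150.5.
Round 1 (the candidate proposes): the employer can get 150.5 next round, worth 0.45 × 150.5 = 67.725 now. The candidate offers 67.725 and keeps 200 − 67.725 = 132.275.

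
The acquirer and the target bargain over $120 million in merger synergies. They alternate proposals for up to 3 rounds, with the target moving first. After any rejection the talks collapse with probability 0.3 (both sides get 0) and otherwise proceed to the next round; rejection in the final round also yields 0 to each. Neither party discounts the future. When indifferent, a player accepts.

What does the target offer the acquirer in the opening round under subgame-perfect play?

Round 3 (the target proposes): rejection yields 0 for the acquirer; the target offers 0 and keeps 120.
Round 2 (the acquirer proposes): rejecting gives the target an expected 0.7 × 120 = 84; the acquirer offers that and keeps 36.
Round 1 (the target proposes): rejecting gives the acquirer an expected 0.7 × 36 = 25.2, so the target offers 25.2, keeping 94.8.

25.2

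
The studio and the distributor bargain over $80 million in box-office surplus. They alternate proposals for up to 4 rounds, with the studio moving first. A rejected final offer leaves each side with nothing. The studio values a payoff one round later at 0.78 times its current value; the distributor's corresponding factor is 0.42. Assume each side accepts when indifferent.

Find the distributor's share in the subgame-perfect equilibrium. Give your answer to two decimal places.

18.40

Solve by backward induction from round 4.
Round 4 (the distributor proposes): rejection yields 0 for the studio; the distributor offers 0 and keeps 80.
Round 3 (the studio proposes): the distributor can get 80 next round, worth 0.42 × 80 = 33.6 now, so the studio offers 33.6, keeping 46.4.
Round 2 (the distributor proposes): the studio can get 46.4 next round, worth 0.78 × 46.4 = 36.192 now. The distributor offers 36.192 and keeps 80 − 36.192 = 43.808.
Round 1 (the studio proposes): the distributor can get 43.808 next round, worth 0.42 × 43.808 = 18.39936 now; the studio offers that and keeps 61.60064.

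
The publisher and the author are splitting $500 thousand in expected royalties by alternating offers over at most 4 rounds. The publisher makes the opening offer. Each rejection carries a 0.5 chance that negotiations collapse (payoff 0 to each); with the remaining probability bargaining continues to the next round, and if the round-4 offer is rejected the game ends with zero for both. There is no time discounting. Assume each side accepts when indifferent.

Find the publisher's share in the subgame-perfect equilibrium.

312.5

Round 4 (the author proposes): the publisher will accept anything ≥ 0, so the author offers 0 and keeps 500.
Round 3 (the publisher proposes): rejecting gives the author an expected 0.5 × 500 = 250, so the publisher offers 250, keeping 250.
Round 2 (the author proposes): rejecting gives the publisher an expected 0.5 × 250 = 125, so the author offers 125, keeping 375.
Round 1 (the publisher proposes): rejecting gives the author an expected 0.5 × 375 = 187.5. The publisher offers 187.5 and keeps 500 − 187.5 = 312.5.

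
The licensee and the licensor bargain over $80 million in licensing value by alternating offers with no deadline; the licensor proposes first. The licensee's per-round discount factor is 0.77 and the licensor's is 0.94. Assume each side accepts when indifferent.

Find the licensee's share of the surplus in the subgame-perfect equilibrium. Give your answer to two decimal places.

13.38

Let x be the licensor's share when the licensor proposes and y be the licensee's share when the licensee proposes.
The licensee accepts iff offered ≥ 0.77·y, so x = 80 − 0.77y. Symmetrically y = 80 − 0.94x.
Substituting: x = 80 − 0.77(80 − 0.94x), giving x(1 − 0.94·0.77) = 80(1 − 0.77).
So x = 80 × 0.23 / 0.2762 ≈ 66.6184, and the licensee receives 80 − x ≈ 13.3816.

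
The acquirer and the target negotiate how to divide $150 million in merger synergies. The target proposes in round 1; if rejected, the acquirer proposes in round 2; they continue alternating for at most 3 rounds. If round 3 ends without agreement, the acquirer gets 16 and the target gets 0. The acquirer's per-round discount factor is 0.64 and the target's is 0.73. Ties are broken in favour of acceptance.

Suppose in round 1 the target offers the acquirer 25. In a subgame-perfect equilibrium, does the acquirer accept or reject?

Round 3 (the target proposes): the acquirer gets 16 if talks fail, so the target offers 16 and keeps 134.
Round 2 (the acquirer proposes): the target can get 134 next round, worth 0.73 × 134 = 97.82 now; the acquirer offers that and keeps 52.18.
So by rejecting in round 1, the acquirer gets 52.18 next round, worth 0.64 × 52.18 = 33.3952 now.
Offer 25 < 33.3952, so the acquirer rejects.

Reject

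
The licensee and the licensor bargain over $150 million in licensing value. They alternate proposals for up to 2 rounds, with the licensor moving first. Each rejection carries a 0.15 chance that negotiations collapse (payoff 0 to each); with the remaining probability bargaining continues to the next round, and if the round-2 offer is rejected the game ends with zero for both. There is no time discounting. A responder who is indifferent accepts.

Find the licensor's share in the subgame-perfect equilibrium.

Round 2 (the licensee proposes): rejection yields 0 for the licensor; the licensee offers 0 and keeps 150.
Round 1 (the licensor proposes): rejecting gives the licensee an expected 0.85 × 150 = 127.5. The licensor offers 127.5 and keeps 150 − 127.5 = 22.5.

22.5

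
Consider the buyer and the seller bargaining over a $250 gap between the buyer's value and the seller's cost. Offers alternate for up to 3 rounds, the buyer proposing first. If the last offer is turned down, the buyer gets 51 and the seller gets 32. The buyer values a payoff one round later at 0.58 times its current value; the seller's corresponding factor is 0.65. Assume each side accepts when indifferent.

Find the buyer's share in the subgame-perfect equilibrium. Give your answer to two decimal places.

Round 3 (the buyer proposes): the seller gets 32 if talks fail, so the buyer offers 32 and keeps 218.
Round 2 (the seller proposes): the buyer can get 218 next round, worth 0.58 × 218 = 126.44 now, so the seller offers 126.44, keeping 123.56.
Round 1 (the buyer proposes): the seller can get 123.56 next round, worth 0.65 × 123.56 = 80.314 now, so the buyer offers 80.314, keeping 169.686.

169.69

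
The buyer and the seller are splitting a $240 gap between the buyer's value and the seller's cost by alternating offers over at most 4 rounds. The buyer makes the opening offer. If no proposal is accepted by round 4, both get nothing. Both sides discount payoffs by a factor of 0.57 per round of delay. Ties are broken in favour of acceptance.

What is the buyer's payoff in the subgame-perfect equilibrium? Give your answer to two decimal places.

Solve by backward induction from round 4.
Round 4 (the seller proposes): rejection yields 0 for the buyer; the seller offers 0 and keeps 240.
Round 3 (the buyer proposes): the seller can get 240 next round, worth 0.57 × 240 = 136.8 now, so the buyer offers 136.8, keeping 103.2.
Round 2 (the seller proposes): the buyer can get 103.2 next round, worth 0.57 × 103.2 = 58.824 now; the seller offers that and keeps 181.176.
Round 1 (the buyer proposes): the seller can get 181.176 next round, worth 0.57 × 181.176 = 103.27032 now. The buyer offers 103.27032 and keeps 240 − 103.27032 = 136.72968.

136.73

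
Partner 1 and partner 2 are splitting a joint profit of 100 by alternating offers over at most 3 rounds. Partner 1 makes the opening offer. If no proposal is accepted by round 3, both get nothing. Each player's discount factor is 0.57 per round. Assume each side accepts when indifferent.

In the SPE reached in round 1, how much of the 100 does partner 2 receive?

Round 3 (partner 1 proposes): partner 2 will accept anything ≥ 0, so partner 1 offers 0 and keeps 100.
Round 2 (partner 2 proposes): partner 1 can get 100 next round, worth 0.57 × 100 = 57 now. Partner 2 offers 57 and keeps 100 − 57 = 43.
Round 1 (partner 1 proposes): partner 2 can get 43 next round, worth 0.57 × 43 = 24.51 now, so partner 1 offers 24.51, keeping 75.49.

24.51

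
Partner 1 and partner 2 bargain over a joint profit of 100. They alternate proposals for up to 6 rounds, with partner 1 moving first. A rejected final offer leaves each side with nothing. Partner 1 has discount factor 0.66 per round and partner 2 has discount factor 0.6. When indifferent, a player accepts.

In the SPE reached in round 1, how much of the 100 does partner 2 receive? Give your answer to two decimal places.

37.89

Round 6 (partner 2 proposes): rejection yields 0 for partner 1; partner 2 offers 0 and keeps 100.
Round 5 (partner 1 proposes): partner 2 can get 100 next round, worth 0.6 × 100 = 60 now; partner 1 offers that and keeps 40.
Round 4 (partner 2 proposes): partner 1 can get 40 next round, worth 0.66 × 40 = 26.4 now, so partner 2 offers 26.4, keeping 73.6.
Round 3 (partner 1 proposes): partner 2 can get 73.6 next round, worth 0.6 × 73.6 = 44.16 now; partner 1 offers that and keeps 55.84.
Round 2 (partner 2 proposes): partner 1 can get 55.84 next round, worth 0.66 × 55.84 = 36.8544 now, so partner 2 offers 36.8544, keeping 63.1456.
Round 1 (partner 1 proposes): partner 2 can get 63.1456 next round, worth 0.6 × 63.1456 = 37.88736 now; partner 1 offers that and keeps 62.11264.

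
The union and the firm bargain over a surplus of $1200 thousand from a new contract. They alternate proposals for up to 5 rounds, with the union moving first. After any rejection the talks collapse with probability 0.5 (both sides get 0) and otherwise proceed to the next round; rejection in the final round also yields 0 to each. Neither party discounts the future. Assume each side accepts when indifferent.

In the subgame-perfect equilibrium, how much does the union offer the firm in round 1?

375

By backward induction:
Round 5 (the union proposes): rejection yields 0 for the firm; the union offers 0 and keeps 1200.
Round 4 (the firm proposes): rejecting gives the union an expected 0.5 × 1200 = 600. The firm offers 600 and keeps 1200 − 600 = 600.
Round 3 (the union proposes): rejecting gives the firm an expected 0.5 × 600 = 300. The union offers 300 and keeps 1200 − 300 = 900.
Round 2 (the firm proposes): rejecting gives the union an expected 0.5 × 900 = 450; the firm offers that and keeps 750.
Round 1 (the union proposes): rejecting gives the firm an expected 0.5 × 750 = 375; the union offers that and keeps 825.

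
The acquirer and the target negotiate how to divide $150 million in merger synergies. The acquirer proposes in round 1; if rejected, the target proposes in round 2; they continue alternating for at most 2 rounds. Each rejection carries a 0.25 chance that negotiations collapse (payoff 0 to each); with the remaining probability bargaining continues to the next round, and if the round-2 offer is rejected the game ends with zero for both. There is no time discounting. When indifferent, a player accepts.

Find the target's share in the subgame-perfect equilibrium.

112.5

Round 2 (the target proposes): the acquirer will accept anything ≥ 0, so the target offers 0 and keeps 150.
Round 1 (the acquirer proposes): rejecting gives the target an expected 0.75 × 150 = 112.5, so the acquirer offers 112.5, keeping 37.5.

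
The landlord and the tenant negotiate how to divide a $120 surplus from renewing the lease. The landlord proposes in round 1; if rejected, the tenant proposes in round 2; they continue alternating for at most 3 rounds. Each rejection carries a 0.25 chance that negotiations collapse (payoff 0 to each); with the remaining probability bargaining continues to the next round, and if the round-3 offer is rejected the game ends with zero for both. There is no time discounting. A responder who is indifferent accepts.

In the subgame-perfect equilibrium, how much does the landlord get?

97.5

Round 3 (the landlord proposes): the tenant will accept anything ≥ 0, so the landlord offers 0 and keeps 120.
Round 2 (the tenant proposes): rejecting gives the landlord an expected 0.75 × 120 = 90, so the tenant offers 90, keeping 30.
Round 1 (the landlord proposes): rejecting gives the tenant an expected 0.75 × 30 = 22.5; the landlord offers that and keeps 97.5.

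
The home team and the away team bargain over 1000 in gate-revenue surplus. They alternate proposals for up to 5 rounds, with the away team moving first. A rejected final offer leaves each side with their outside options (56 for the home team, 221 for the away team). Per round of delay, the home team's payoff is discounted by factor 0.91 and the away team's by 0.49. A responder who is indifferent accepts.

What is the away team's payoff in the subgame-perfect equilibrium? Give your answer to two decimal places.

Round 5 (the away team proposes): the home team gets 56 if talks fail, so the away team offers 56 and keeps 944.
Round 4 (the home team proposes): the away team can get 944 next round, worth 0.49 × 944 = 462.56 now. The home team offers 462.56 and keeps 1000 − 462.56 = 537.44.
Round 3 (the away team proposes): the home team can get 537.44 next round, worth 0.91 × 537.44 = 489.0704 now; the away team offers that and keeps 510.9296.
Round 2 (the home team proposes): the away team can get 510.9296 next round, worth 0.49 × 510.9296 = 250.355504 now, so the home team offers 250.355504, keeping 749.644496.
Round 1 (the away team proposes): the home team can get 749.644496 next round, worth 0.91 × 749.644496 = 682.17649136 now. The away team offers 682.17649136 and keeps 1000 − 682.17649136 = 317.82350864.

317.82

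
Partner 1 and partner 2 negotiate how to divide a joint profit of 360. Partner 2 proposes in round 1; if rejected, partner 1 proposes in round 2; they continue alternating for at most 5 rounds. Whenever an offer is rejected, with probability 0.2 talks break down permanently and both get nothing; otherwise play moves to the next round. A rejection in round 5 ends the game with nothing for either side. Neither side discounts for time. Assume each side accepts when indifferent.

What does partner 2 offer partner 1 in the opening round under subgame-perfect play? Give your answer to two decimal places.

94.46

By backward induction:
Round 5 (partner 2 proposes): partner 1 will accept anything ≥ 0, so partner 2 offers 0 and keeps 360.
Round 4 (partner 1 proposes): rejecting gives partner 2 an expected 0.8 × 360 = 288; partner 1 offers that and keeps 72.
Round 3 (partner 2 proposes): rejecting gives partner 1 an expected 0.8 × 72 = 57.6. Partner 2 offers 57.6 and keeps 360 − 57.6 = 302.4.
Round 2 (partner 1 proposes): rejecting gives partner 2 an expected 0.8 × 302.4 = 241.92. Partner 1 offers 241.92 and keeps 360 − 241.92 = 118.08.
Round 1 (partner 2 proposes): rejecting gives partner 1 an expected 0.8 × 118.08 = 94.464, so partner 2 offers 94.464, keeping 265.536.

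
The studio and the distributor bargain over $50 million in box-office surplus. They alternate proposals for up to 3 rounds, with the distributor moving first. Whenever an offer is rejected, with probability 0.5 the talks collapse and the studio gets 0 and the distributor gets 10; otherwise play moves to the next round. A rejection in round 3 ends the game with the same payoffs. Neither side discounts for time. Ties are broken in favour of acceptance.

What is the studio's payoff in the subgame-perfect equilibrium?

10

Round 3 (the distributor proposes): the studio will accept anything ≥ 0, so the distributor offers 0 and keeps 50.
Round 2 (the studio proposes): rejecting gives the distributor an expected 0.5 × 50 + 0.5 × 10 = 30; the studio offers that and keeps 20.
Round 1 (the distributor proposes): rejecting gives the studio an expected 0.5 × 20 = 10; the distributor offers that and keeps 40.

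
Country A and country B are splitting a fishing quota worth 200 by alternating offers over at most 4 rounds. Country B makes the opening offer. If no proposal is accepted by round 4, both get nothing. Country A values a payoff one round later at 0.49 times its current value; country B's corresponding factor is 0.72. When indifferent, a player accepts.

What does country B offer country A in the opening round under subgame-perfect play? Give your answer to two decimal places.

By backward induction:
Round 4 (country A proposes): country B will accept anything ≥ 0, so country A offers 0 and keeps 200.
Round 3 (country B proposes): country A can get 200 next round, worth 0.49 × 200 = 98 now; country B offers that and keeps 102.
Round 2 (country A proposes): country B can get 102 next round, worth 0.72 × 102 = 73.44 now, so country A offers 73.44, keeping 126.56.
Round 1 (country B proposes): country A can get 126.56 next round, worth 0.49 × 126.56 = 62.0144 now, so country B offers 62.0144, keeping 137.9856.

62.01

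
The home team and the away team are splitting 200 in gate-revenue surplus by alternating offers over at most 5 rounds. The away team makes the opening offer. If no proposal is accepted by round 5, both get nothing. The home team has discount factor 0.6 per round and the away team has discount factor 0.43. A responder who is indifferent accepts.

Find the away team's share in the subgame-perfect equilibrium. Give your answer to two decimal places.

113.95

Round 5 (the away team proposes): the home team will accept anything ≥ 0, so the away team offers 0 and keeps 200.
Round 4 (the home team proposes): the away team can get 200 next round, worth 0.43 × 200 = 86 now; the home team offers that and keeps 114.
Round 3 (the away team proposes): the home team can get 114 next round, worth 0.6 × 114 = 68.4 now; the away team offers that and keeps 131.6.
Round 2 (the home team proposes): the away team can get 131.6 next round, worth 0.43 × 131.6 = 56.588 now; the home team offers that and keeps 143.412.
Round 1 (the away team proposes): the home team can get 143.412 next round, worth 0.6 × 143.412 = 86.0472 now, so the away team offers 86.0472, keeping 113.9528.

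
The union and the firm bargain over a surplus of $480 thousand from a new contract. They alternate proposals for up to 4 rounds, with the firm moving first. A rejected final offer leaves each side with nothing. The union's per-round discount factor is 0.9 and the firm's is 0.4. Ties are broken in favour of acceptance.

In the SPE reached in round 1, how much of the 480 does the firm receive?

65.28

Work backward from the last round.
Round 4 (the union proposes): the firm will accept anything ≥ 0, so the union offers 0 and keeps 480.
Round 3 (the firm proposes): the union can get 480 next round, worth 0.9 × 480 = 432 now. The firm offers 432 and keeps 480 − 432 = 48.
Round 2 (the union proposes): the firm can get 48 next round, worth 0.4 × 48 = 19.2 now; the union offers that and keeps 460.8.
Round 1 (the firm proposes): the union can get 460.8 next round, worth 0.9 × 460.8 = 414.72 now, so the firm offers 414.72, keeping 65.28.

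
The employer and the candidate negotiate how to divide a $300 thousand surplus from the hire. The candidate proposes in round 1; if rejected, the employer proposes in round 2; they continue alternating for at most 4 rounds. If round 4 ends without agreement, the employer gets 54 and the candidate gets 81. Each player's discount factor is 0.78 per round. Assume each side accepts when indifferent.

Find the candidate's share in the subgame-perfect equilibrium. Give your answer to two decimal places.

Round 4 (the employer proposes): the candidate gets 81 if talks fail, so the employer offers 81 and keeps 219.
Round 3 (the candidate proposes): the employer can get 219 next round, worth 0.78 × 219 = 170.82 now, so the candidate offers 170.82, keeping 129.18.
Round 2 (the employer proposes): the candidate can get 129.18 next round, worth 0.78 × 129.18 = 100.7604 now; the employer offers that and keeps 199.2396.
Round 1 (the candidate proposes): the employer can get 199.2396 next round, worth 0.78 × 199.2396 = 155.406888 now. The candidate offers 155.406888 and keeps 300 − 155.406888 = 144.593112.

144.59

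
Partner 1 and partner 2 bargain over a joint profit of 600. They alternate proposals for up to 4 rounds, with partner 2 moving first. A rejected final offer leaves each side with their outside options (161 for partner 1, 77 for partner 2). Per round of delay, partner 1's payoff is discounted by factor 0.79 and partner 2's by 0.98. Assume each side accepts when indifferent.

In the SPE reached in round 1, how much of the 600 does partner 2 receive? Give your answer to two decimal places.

Round 4 (partner 1 proposes): partner 2 gets 77 if talks fail, so partner 1 offers 77 and keeps 523.
Round 3 (partner 2 proposes): partner 1 can get 523 next round, worth 0.79 × 523 = 413.17 now; partner 2 offers that and keeps 186.83.
Round 2 (partner 1 proposes): partner 2 can get 186.83 next round, worth 0.98 × 186.83 = 183.0934 now, so partner 1 offers 183.0934, keeping 416.9066.
Round 1 (partner 2 proposes): partner 1 can get 416.9066 next round, worth 0.79 × 416.9066 = 329.356214 now; partner 2 offers that and keeps 270.643786.

270.64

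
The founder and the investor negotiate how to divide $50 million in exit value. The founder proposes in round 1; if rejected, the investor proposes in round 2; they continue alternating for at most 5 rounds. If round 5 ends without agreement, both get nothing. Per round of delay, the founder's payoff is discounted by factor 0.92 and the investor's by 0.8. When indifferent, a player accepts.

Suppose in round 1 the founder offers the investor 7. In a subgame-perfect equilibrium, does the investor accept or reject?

Work out the investor's continuation value if the offer is rejected.
Round 5 (the founder proposes): rejection yields 0 for the investor; the founder offers 0 and keeps 50.
Round 4 (the investor proposes): the founder can get 50 next round, worth 0.92 × 50 = 46 now. The investor offers 46 and keeps 50 − 46 = 4.
Round 3 (the founder proposes): the investor can get 4 next round, worth 0.8 × 4 = 3.2 now, so the founder offers 3.2, keeping 46.8.
Round 2 (the investor proposes): the founder can get 46.8 next round, worth 0.92 × 46.8 = 43.056 now, so the investor offers 43.056, keeping 6.944.
So by rejecting in round 1, the investor gets 6.944 next round, worth 0.8 × 6.944 = 5.5552 now.
Offer 7 ≥ 5.5552, so the investor accepts.

Accept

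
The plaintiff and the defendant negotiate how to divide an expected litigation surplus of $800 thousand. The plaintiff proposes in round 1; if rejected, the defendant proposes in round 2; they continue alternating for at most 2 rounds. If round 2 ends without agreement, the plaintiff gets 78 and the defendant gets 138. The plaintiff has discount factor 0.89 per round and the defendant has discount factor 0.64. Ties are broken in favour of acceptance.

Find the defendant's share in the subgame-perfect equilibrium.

Solve by backward induction from round 2.
Round 2 (the defendant proposes): the plaintiff gets 78 if talks fail, so the defendant offers 78 and keeps 722.
Round 1 (the plaintiff proposes): the defendant can get 722 next round, worth 0.64 × 722 = 462.08 now, so the plaintiff offers 462.08, keeping 337.92.

462.08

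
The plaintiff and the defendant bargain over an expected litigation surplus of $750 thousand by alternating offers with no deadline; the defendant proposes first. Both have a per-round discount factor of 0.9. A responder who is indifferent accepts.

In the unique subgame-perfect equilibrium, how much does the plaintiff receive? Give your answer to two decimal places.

355.26

In a stationary SPE each proposer offers the other exactly their discounted continuation value.
If the defendant keeps x when proposing and the plaintiff keeps y when proposing, then x = 750 − 0.9y and y = 750 − 0.9x.
Solving: x = 750(1 − 0.9) / (1 − 0.9·0.9) = 75 / 0.19 ≈ 394.7368.
The plaintiff gets 750 − 394.7368 ≈ 355.2632.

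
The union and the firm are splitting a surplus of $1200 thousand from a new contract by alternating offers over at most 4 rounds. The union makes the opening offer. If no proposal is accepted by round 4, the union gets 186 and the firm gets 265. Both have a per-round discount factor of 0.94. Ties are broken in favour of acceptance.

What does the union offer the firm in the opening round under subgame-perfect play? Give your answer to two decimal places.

Work backward from the last round.
Round 4 (the firm proposes): the union gets 186 if talks fail, so the firm offers 186 and keeps 1014.
Round 3 (the union proposes): the firm can get 1014 next round, worth 0.94 × 1014 = 953.16 now. The union offers 953.16 and keeps 1200 − 953.16 = 246.84.
Round 2 (the firm proposes): the union can get 246.84 next round, worth 0.94 × 246.84 = 232.0296 now; the firm offers that and keeps 967.9704.
Round 1 (the union proposes): the firm can get 967.9704 next round, worth 0.94 × 967.9704 = 909.892176 now; the union offers that and keeps 290.107824.

909.89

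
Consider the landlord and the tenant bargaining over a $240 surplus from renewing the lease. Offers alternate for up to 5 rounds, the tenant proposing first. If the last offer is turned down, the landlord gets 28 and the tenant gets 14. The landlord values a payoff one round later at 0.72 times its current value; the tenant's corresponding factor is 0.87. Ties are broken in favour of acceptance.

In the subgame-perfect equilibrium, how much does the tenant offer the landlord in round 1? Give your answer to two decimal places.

Round 5 (the tenant proposes): the landlord gets 28 if talks fail, so the tenant offers 28 and keeps 212.
Round 4 (the landlord proposes): the tenant can get 212 next round, worth 0.87 × 212 = 184.44 now, so the landlord offers 184.44, keeping 55.56.
Round 3 (the tenant proposes): the landlord can get 55.56 next round, worth 0.72 × 55.56 = 40.0032 now. The tenant offers 40.0032 and keeps 240 − 40.0032 = 199.9968.
Round 2 (the landlord proposes): the tenant can get 199.9968 next round, worth 0.87 × 199.9968 = 173.997216 now; the landlord offers that and keeps 66.002784.
Round 1 (the tenant proposes): the landlord can get 66.002784 next round, worth 0.72 × 66.002784 = 47.52200448 now. The tenant offers 47.52200448 and keeps 240 − 47.52200448 = 192.47799552.

47.52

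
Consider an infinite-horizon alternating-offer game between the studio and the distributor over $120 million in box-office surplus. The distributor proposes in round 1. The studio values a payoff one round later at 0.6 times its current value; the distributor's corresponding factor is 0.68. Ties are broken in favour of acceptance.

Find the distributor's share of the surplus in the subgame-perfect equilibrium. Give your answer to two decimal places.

In a stationary SPE each proposer offers the other exactly their discounted continuation value.
If the distributor keeps x when proposing and the studio keeps y when proposing, then x = 120 − 0.6y and y = 120 − 0.68x.
Solving: x = 120(1 − 0.6) / (1 − 0.68·0.6) = 48 / 0.592 ≈ 81.0811.
The studio gets 120 − 81.0811 ≈ 38.9189.

81.08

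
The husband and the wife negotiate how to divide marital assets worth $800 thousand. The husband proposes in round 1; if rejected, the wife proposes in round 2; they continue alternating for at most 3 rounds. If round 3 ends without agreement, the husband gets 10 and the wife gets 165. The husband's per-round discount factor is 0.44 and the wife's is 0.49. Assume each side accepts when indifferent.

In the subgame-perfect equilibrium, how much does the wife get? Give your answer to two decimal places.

By backward induction:
Round 3 (the husband proposes): the wife gets 165 if talks fail, so the husband offers 165 and keeps 635.
Round 2 (the wife proposes): the husband can get 635 next round, worth 0.44 × 635 = 279.4 now; the wife offers that and keeps 520.6.
Round 1 (the husband proposes): the wife can get 520.6 next round, worth 0.49 × 520.6 = 255.094 now. The husband offers 255.094 and keeps 800 − 255.094 = 544.906.

255.09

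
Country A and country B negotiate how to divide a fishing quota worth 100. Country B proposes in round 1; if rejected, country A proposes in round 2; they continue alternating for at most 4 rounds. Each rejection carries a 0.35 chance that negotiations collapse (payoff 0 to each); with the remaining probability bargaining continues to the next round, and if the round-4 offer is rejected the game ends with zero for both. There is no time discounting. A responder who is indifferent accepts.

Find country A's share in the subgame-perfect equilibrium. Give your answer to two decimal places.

50.21

Round 4 (country A proposes): rejection yields 0 for country B; country A offers 0 and keeps 100.
Round 3 (country B proposes): rejecting gives country A an expected 0.65 × 100 = 65; country B offers that and keeps 35.
Round 2 (country A proposes): rejecting gives country B an expected 0.65 × 35 = 22.75; country A offers that and keeps 77.25.
Round 1 (country B proposes): rejecting gives country A an expected 0.65 × 77.25 = 50.2125. Country B offers 50.2125 and keeps 100 − 50.2125 = 49.7875.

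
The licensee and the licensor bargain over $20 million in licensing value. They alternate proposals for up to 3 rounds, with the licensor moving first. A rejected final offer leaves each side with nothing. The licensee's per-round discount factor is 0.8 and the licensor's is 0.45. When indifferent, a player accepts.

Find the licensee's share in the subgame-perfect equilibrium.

Round 3 (the licensor proposes): rejection yields 0 for the licensee; the licensor offers 0 and keeps 20.
Round 2 (the licensee proposes): the licensor can get 20 next round, worth 0.45 × 20 = 9 now; the licensee offers that and keeps 11.
Round 1 (the licensor proposes): the licensee can get 11 next round, worth 0.8 × 11 = 8.8 now. The licensor offers 8.8 and keeps 20 − 8.8 = 11.2.

8.8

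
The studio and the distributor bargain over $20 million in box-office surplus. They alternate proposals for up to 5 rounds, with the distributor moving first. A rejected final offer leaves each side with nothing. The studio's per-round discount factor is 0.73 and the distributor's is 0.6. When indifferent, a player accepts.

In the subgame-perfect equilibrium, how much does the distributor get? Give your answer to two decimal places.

11.60

Work backward from the last round.
Round 5 (the distributor proposes): rejection yields 0 for the studio; the distributor offers 0 and keeps 20.
Round 4 (the studio proposes): the distributor can get 20 next round, worth 0.6 × 20 = 12 now; the studio offers that and keeps 8.
Round 3 (the distributor proposes): the studio can get 8 next round, worth 0.73 × 8 = 5.84 now. The distributor offers 5.84 and keeps 20 − 5.84 = 14.16.
Round 2 (the studio proposes): the distributor can get 14.16 next round, worth 0.6 × 14.16 = 8.496 now. The studio offers 8.496 and keeps 20 − 8.496 = 11.504.
Round 1 (the distributor proposes): the studio can get 11.504 next round, worth 0.73 × 11.504 = 8.39792 now. The distributor offers 8.39792 and keeps 20 − 8.39792 = 11.60208.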